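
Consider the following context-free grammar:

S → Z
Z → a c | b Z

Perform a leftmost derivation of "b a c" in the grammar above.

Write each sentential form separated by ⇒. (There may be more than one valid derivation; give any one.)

S ⇒ Z ⇒ b Z ⇒ b a c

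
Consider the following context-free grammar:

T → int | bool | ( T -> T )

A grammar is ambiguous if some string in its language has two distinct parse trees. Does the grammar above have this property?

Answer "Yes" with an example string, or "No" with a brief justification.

No - the grammar is unambiguous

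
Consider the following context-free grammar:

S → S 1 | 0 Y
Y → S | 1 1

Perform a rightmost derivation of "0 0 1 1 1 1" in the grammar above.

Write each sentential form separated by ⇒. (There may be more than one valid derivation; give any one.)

S ⇒ S 1 ⇒ S 1 1 ⇒ 0 Y 1 1 ⇒ 0 S 1 1 ⇒ 0 0 Y 1 1 ⇒ 0 0 1 1 1 1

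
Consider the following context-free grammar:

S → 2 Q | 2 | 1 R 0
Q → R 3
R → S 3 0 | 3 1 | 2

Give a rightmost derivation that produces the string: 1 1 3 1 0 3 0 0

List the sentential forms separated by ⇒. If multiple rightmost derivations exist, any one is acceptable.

S ⇒ 1 R 0 ⇒ 1 S 3 0 0 ⇒ 1 1 R 0 3 0 0 ⇒ 1 1 3 1 0 3 0 0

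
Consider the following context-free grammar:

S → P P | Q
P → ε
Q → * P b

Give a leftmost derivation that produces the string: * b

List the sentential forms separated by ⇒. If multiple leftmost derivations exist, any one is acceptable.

S ⇒ Q ⇒ * P b ⇒ * b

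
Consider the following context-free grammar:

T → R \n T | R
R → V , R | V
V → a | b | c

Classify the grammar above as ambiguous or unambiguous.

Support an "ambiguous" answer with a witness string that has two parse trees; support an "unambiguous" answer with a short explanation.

Unambiguous - every string in the language has a unique parse tree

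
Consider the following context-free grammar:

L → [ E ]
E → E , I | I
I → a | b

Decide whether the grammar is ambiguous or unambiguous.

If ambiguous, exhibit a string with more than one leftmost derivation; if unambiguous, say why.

Unambiguous - every string in the language has a unique leftmost derivation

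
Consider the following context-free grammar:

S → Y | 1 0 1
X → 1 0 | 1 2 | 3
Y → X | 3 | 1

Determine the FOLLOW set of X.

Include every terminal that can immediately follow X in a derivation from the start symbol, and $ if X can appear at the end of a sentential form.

We compute FOLLOW(X) using the standard algorithm.
FOLLOW(S) starts with {$}.
FIRST(S) = {1, 3}
FIRST(X) = {1, 3}
FIRST(Y) = {1, 3}
FOLLOW(S) = {$}
FOLLOW(X) = {$}
FOLLOW(Y) = {$}
Therefore, FOLLOW(X) = {$}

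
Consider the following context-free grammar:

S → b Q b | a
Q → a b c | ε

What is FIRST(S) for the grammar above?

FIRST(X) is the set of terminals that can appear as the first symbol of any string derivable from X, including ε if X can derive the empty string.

We compute FIRST(S) using the standard algorithm.
FIRST(Q) = {a, ε}
FIRST(S) = {a, b}
Therefore, FIRST(S) = {a, b}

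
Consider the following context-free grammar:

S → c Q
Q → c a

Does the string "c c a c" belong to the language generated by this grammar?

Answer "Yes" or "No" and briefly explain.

No - no valid derivation exists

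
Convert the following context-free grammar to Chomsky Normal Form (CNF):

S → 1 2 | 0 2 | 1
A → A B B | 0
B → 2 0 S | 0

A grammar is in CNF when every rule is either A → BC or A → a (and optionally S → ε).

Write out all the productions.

T1 → 1; T2 → 2; T0 → 0; S → 1; A → 0; B → 0; S → T1 T2; S → T0 T2; A → A X0; X0 → B B; B → T2 X1; X1 → T0 S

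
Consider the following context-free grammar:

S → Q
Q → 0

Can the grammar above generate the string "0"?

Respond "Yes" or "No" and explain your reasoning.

Yes - a valid derivation exists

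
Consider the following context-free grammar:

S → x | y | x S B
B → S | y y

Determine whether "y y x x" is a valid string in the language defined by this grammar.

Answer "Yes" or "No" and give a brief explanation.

No - no valid derivation exists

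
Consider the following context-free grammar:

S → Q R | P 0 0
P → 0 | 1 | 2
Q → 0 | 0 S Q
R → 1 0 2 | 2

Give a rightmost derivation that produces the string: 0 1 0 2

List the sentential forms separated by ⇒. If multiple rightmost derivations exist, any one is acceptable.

S ⇒ Q R ⇒ Q 1 0 2 ⇒ 0 1 0 2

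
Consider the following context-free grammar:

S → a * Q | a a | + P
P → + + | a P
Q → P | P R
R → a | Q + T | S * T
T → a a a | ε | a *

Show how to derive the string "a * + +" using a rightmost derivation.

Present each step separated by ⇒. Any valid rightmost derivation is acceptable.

S ⇒ a * Q ⇒ a * P ⇒ a * + +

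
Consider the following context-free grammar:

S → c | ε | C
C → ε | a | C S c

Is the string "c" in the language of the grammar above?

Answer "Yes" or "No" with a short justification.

Yes - a valid derivation exists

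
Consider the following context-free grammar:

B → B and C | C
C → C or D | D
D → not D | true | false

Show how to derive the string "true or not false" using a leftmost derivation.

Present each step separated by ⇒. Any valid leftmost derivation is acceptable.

B ⇒ C ⇒ C or D ⇒ D or D ⇒ true or D ⇒ true or not D ⇒ true or not false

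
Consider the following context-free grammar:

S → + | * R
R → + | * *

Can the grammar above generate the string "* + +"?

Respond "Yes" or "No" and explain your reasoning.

No - no valid derivation exists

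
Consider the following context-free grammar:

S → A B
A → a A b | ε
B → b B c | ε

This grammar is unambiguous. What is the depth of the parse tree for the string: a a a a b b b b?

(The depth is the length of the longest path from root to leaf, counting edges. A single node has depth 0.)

6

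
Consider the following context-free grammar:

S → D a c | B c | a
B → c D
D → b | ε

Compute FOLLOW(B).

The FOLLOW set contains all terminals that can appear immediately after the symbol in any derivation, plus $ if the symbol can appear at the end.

We compute FOLLOW(B) using the standard algorithm.
FOLLOW(S) starts with {$}.
FIRST(B) = {c}
FIRST(D) = {b, ε}
FIRST(S) = {a, b, c}
FOLLOW(B) = {c}
FOLLOW(D) = {a, c}
FOLLOW(S) = {$}
Therefore, FOLLOW(B) = {c}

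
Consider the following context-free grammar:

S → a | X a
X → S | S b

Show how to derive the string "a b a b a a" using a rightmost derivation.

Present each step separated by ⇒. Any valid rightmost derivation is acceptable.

S ⇒ X a ⇒ S a ⇒ X a a ⇒ S b a a ⇒ X a b a a ⇒ S b a b a a ⇒ a b a b a a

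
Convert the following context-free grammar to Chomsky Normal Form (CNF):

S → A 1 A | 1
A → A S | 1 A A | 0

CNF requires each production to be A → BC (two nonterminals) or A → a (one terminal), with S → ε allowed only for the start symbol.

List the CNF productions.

T1 → 1; S → 1; A → 0; S → A X0; X0 → T1 A; A → A S; A → T1 X1; X1 → A A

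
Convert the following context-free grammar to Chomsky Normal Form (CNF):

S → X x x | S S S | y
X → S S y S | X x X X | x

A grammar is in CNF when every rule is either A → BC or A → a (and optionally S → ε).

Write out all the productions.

TX → x; S → y; TY → y; X → x; S → X X0; X0 → TX TX; S → S X1; X1 → S S; X → S X2; X2 → S X3; X3 → TY S; X → X X4; X4 → TX X5; X5 → X X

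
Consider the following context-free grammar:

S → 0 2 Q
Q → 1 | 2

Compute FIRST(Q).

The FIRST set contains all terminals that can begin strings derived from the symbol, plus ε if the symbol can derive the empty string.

We compute FIRST(Q) using the standard algorithm.
FIRST(Q) = {1, 2}
FIRST(S) = {0}
Therefore, FIRST(Q) = {1, 2}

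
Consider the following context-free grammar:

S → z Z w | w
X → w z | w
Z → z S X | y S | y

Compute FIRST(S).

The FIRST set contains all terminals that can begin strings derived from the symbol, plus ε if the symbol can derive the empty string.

We compute FIRST(S) using the standard algorithm.
FIRST(S) = {w, z}
FIRST(X) = {w}
FIRST(Z) = {y, z}
Therefore, FIRST(S) = {w, z}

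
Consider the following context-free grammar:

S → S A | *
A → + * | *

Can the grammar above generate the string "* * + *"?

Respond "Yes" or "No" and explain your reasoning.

Yes - a valid derivation exists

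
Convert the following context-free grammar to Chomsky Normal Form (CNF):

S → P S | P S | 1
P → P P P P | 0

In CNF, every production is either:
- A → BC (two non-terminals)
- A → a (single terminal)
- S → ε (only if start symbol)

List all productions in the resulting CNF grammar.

S → 1; P → 0; S → P S; S → P S; P → P X0; X0 → P X1; X1 → P P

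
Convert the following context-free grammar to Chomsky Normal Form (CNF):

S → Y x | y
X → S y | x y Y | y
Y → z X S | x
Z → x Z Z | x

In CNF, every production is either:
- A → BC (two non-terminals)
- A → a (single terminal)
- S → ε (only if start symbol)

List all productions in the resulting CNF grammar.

TX → x; S → y; TY → y; X → y; TZ → z; Y → x; Z → x; S → Y TX; X → S TY; X → TX X0; X0 → TY Y; Y → TZ X1; X1 → X S; Z → TX X2; X2 → Z Z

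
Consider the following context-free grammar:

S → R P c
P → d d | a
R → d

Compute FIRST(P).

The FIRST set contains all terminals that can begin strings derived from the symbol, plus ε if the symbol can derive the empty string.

We compute FIRST(P) using the standard algorithm.
FIRST(P) = {a, d}
FIRST(R) = {d}
FIRST(S) = {d}
Therefore, FIRST(P) = {a, d}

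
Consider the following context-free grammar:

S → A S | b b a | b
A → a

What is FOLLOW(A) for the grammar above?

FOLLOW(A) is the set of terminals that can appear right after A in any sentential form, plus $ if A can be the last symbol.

We compute FOLLOW(A) using the standard algorithm.
FOLLOW(S) starts with {$}.
FIRST(A) = {a}
FIRST(S) = {a, b}
FOLLOW(A) = {a, b}
FOLLOW(S) = {$}
Therefore, FOLLOW(A) = {a, b}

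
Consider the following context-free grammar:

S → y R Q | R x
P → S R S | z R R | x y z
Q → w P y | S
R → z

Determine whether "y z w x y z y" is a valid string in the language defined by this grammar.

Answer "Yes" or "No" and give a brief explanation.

Yes - a valid derivation exists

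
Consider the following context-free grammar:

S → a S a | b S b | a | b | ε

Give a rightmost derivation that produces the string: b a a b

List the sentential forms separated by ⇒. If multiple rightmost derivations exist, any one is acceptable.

S ⇒ b S b ⇒ b a S a b ⇒ b a a b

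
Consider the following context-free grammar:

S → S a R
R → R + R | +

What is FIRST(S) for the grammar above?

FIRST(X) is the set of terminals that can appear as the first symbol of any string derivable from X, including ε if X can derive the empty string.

We compute FIRST(S) using the standard algorithm.
FIRST(R) = {+}
FIRST(S) = {}
Therefore, FIRST(S) = {}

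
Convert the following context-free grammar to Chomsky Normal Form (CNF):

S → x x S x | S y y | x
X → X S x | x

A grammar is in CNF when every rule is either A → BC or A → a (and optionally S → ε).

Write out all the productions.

TX → x; TY → y; S → x; X → x; S → TX X0; X0 → TX X1; X1 → S TX; S → S X2; X2 → TY TY; X → X X3; X3 → S TX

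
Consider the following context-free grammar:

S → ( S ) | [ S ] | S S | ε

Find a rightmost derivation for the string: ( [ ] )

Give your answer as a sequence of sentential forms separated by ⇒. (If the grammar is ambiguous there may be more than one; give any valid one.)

S ⇒ ( S ) ⇒ ( [ S ] ) ⇒ ( [ ] )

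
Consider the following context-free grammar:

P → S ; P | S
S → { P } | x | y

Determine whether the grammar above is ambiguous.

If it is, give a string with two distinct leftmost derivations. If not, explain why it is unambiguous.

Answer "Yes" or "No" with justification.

No - the grammar is unambiguous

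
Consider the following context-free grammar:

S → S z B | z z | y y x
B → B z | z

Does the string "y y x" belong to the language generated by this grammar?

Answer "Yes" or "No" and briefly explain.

Yes - a valid derivation exists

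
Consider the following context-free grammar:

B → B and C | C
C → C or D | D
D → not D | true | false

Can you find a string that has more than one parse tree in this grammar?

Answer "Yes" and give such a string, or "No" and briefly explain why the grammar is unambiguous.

No - the grammar is unambiguous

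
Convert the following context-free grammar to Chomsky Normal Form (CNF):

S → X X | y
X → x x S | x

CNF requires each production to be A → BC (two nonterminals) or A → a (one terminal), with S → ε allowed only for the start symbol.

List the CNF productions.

S → y; TX → x; X → x; S → X X; X → TX X0; X0 → TX S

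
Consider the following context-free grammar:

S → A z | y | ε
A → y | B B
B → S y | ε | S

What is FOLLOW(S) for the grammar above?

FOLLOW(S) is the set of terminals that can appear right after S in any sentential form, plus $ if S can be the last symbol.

We compute FOLLOW(S) using the standard algorithm.
FOLLOW(S) starts with {$}.
FIRST(A) = {y, z, ε}
FIRST(B) = {y, z, ε}
FIRST(S) = {y, z, ε}
FOLLOW(A) = {z}
FOLLOW(B) = {y, z}
FOLLOW(S) = {$, y, z}
Therefore, FOLLOW(S) = {$, y, z}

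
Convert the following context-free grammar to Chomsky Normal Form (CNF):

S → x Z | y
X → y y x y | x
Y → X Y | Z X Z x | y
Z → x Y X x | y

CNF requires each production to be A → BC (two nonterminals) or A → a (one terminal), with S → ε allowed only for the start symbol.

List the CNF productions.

TX → x; S → y; TY → y; X → x; Y → y; Z → y; S → TX Z; X → TY X0; X0 → TY X1; X1 → TX TY; Y → X Y; Y → Z X2; X2 → X X3; X3 → Z TX; Z → TX X4; X4 → Y X5; X5 → X TX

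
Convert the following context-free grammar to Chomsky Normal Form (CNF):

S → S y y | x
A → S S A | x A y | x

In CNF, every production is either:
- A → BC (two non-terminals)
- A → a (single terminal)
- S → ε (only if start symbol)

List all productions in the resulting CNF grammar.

TY → y; S → x; TX → x; A → x; S → S X0; X0 → TY TY; A → S X1; X1 → S A; A → TX X2; X2 → A TY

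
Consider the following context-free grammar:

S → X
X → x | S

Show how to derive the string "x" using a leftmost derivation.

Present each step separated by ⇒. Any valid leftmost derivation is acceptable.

S ⇒ X ⇒ S ⇒ X ⇒ S ⇒ X ⇒ x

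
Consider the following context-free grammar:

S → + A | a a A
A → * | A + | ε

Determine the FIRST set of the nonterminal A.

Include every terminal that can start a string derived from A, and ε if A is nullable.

We compute FIRST(A) using the standard algorithm.
FIRST(A) = {*, +, ε}
FIRST(S) = {+, a}
Therefore, FIRST(A) = {*, +, ε}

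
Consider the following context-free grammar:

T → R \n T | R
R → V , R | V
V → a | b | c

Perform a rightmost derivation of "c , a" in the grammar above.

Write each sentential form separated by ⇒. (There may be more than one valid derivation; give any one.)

T ⇒ R ⇒ V , R ⇒ V , V ⇒ V , a ⇒ c , a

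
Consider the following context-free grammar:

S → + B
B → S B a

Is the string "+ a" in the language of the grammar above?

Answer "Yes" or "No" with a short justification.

No - no valid derivation exists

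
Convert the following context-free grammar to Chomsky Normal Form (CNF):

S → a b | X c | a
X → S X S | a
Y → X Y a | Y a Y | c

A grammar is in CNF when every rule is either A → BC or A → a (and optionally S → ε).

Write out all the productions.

TA → a; TB → b; TC → c; S → a; X → a; Y → c; S → TA TB; S → X TC; X → S X0; X0 → X S; Y → X X1; X1 → Y TA; Y → Y X2; X2 → TA Y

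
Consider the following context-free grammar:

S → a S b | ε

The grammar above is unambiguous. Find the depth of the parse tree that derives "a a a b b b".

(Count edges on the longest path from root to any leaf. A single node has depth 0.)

4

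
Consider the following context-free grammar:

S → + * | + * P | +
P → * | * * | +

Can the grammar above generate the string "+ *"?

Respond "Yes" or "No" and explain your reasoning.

Yes - a valid derivation exists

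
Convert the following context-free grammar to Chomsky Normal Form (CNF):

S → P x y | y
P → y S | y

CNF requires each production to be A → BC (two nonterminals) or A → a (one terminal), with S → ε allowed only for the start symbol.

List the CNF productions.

TX → x; TY → y; S → y; P → y; S → P X0; X0 → TX TY; P → TY S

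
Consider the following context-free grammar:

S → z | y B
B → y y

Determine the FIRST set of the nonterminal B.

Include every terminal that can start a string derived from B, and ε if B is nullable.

We compute FIRST(B) using the standard algorithm.
FIRST(B) = {y}
FIRST(S) = {y, z}
Therefore, FIRST(B) = {y}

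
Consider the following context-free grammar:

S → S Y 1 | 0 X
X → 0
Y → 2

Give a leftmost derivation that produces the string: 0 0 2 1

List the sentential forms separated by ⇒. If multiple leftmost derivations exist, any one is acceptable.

S ⇒ S Y 1 ⇒ 0 X Y 1 ⇒ 0 0 Y 1 ⇒ 0 0 2 1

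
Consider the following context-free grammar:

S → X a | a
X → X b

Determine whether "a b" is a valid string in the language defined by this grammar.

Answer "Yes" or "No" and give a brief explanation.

No - no valid derivation exists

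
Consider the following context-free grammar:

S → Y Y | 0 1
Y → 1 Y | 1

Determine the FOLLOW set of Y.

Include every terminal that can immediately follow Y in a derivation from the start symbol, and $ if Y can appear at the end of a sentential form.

We compute FOLLOW(Y) using the standard algorithm.
FOLLOW(S) starts with {$}.
FIRST(S) = {0, 1}
FIRST(Y) = {1}
FOLLOW(S) = {$}
FOLLOW(Y) = {$, 1}
Therefore, FOLLOW(Y) = {$, 1}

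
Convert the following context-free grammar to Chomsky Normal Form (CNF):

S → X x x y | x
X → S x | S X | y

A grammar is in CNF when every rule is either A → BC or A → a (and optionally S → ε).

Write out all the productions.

TX → x; TY → y; S → x; X → y; S → X X0; X0 → TX X1; X1 → TX TY; X → S TX; X → S X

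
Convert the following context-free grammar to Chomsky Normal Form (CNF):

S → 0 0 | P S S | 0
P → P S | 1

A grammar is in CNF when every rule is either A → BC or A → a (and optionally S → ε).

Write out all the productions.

T0 → 0; S → 0; P → 1; S → T0 T0; S → P X0; X0 → S S; P → P S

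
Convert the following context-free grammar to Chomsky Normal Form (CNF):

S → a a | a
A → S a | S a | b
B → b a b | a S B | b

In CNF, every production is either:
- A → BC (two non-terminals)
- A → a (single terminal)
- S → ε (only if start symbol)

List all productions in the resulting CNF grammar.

TA → a; S → a; A → b; TB → b; B → b; S → TA TA; A → S TA; A → S TA; B → TB X0; X0 → TA TB; B → TA X1; X1 → S B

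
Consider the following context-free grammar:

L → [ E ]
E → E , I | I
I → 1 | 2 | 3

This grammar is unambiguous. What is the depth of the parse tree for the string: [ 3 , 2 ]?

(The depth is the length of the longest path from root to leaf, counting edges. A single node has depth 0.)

4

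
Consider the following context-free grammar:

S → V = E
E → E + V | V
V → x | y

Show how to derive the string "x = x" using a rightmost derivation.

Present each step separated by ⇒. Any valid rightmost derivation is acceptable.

S ⇒ V = E ⇒ V = V ⇒ V = x ⇒ x = x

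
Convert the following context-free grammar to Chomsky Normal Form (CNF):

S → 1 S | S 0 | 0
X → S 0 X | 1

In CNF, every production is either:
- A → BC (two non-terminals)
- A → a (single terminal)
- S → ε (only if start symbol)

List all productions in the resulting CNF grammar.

T1 → 1; T0 → 0; S → 0; X → 1; S → T1 S; S → S T0; X → S X0; X0 → T0 X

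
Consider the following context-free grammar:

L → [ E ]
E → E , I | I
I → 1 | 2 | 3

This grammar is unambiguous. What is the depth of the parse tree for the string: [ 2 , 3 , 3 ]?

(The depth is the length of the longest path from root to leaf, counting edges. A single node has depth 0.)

5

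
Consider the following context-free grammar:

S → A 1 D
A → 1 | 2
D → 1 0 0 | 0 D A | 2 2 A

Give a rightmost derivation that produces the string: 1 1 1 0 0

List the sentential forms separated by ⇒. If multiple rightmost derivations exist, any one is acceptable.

S ⇒ A 1 D ⇒ A 1 1 0 0 ⇒ 1 1 1 0 0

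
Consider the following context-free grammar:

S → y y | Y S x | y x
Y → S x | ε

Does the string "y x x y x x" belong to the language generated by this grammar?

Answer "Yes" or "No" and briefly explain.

Yes - a valid derivation exists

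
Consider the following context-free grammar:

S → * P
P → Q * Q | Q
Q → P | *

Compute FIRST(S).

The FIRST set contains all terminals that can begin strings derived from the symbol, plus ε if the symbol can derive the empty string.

We compute FIRST(S) using the standard algorithm.
FIRST(P) = {*}
FIRST(Q) = {*}
FIRST(S) = {*}
Therefore, FIRST(S) = {*}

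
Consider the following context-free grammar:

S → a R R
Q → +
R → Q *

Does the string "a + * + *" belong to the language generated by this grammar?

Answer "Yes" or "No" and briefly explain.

Yes - a valid derivation exists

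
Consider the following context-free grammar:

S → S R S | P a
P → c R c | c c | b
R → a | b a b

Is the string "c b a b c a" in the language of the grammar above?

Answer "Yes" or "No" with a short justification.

Yes - a valid derivation exists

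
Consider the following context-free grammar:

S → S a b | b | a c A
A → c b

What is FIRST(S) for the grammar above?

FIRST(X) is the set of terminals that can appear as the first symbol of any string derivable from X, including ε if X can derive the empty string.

We compute FIRST(S) using the standard algorithm.
FIRST(A) = {c}
FIRST(S) = {a, b}
Therefore, FIRST(S) = {a, b}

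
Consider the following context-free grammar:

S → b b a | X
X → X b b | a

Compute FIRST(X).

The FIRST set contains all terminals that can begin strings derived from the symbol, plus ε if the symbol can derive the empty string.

We compute FIRST(X) using the standard algorithm.
FIRST(S) = {a, b}
FIRST(X) = {a}
Therefore, FIRST(X) = {a}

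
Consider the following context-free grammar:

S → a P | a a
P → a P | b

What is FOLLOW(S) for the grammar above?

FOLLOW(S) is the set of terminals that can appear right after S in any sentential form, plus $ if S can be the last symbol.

We compute FOLLOW(S) using the standard algorithm.
FOLLOW(S) starts with {$}.
FIRST(P) = {a, b}
FIRST(S) = {a}
FOLLOW(P) = {$}
FOLLOW(S) = {$}
Therefore, FOLLOW(S) = {$}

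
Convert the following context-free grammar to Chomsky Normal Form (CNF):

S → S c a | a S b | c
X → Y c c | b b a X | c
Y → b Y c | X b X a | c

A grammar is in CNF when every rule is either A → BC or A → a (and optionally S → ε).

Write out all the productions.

TC → c; TA → a; TB → b; S → c; X → c; Y → c; S → S X0; X0 → TC TA; S → TA X1; X1 → S TB; X → Y X2; X2 → TC TC; X → TB X3; X3 → TB X4; X4 → TA X; Y → TB X5; X5 → Y TC; Y → X X6; X6 → TB X7; X7 → X TA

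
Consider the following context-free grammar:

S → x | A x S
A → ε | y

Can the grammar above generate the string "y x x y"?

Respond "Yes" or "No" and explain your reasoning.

No - no valid derivation exists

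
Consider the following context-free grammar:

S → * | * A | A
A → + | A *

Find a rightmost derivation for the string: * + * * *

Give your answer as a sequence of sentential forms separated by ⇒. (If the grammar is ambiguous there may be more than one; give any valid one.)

S ⇒ * A ⇒ * A * ⇒ * A * * ⇒ * A * * * ⇒ * + * * *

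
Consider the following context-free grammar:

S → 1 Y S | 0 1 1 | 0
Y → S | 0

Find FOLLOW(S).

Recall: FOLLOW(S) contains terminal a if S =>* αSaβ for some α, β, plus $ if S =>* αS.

We compute FOLLOW(S) using the standard algorithm.
FOLLOW(S) starts with {$}.
FIRST(S) = {0, 1}
FIRST(Y) = {0, 1}
FOLLOW(S) = {$, 0, 1}
FOLLOW(Y) = {0, 1}
Therefore, FOLLOW(S) = {$, 0, 1}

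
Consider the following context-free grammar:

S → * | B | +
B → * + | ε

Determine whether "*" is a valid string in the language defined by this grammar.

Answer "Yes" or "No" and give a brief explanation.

Yes - a valid derivation exists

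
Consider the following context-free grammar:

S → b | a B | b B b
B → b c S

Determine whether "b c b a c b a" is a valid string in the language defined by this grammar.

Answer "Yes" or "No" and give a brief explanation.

No - no valid derivation exists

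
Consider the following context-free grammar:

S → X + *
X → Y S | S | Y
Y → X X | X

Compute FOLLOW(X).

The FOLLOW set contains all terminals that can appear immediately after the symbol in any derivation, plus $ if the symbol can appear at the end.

We compute FOLLOW(X) using the standard algorithm.
FOLLOW(S) starts with {$}.
FIRST(S) = {}
FIRST(X) = {}
FIRST(Y) = {}
FOLLOW(S) = {$, +}
FOLLOW(X) = {+}
FOLLOW(Y) = {+}
Therefore, FOLLOW(X) = {+}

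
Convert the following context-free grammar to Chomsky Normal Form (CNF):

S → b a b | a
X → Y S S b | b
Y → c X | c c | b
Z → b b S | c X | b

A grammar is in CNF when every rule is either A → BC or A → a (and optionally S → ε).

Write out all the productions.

TB → b; TA → a; S → a; X → b; TC → c; Y → b; Z → b; S → TB X0; X0 → TA TB; X → Y X1; X1 → S X2; X2 → S TB; Y → TC X; Y → TC TC; Z → TB X3; X3 → TB S; Z → TC X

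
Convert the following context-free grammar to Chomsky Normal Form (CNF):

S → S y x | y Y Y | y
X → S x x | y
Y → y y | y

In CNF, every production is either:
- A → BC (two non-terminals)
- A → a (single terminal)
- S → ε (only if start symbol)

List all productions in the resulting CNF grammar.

TY → y; TX → x; S → y; X → y; Y → y; S → S X0; X0 → TY TX; S → TY X1; X1 → Y Y; X → S X2; X2 → TX TX; Y → TY TY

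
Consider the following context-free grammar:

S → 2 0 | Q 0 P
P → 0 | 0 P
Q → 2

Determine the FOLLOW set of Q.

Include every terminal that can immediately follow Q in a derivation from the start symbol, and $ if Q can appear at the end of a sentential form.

We compute FOLLOW(Q) using the standard algorithm.
FOLLOW(S) starts with {$}.
FIRST(P) = {0}
FIRST(Q) = {2}
FIRST(S) = {2}
FOLLOW(P) = {$}
FOLLOW(Q) = {0}
FOLLOW(S) = {$}
Therefore, FOLLOW(Q) = {0}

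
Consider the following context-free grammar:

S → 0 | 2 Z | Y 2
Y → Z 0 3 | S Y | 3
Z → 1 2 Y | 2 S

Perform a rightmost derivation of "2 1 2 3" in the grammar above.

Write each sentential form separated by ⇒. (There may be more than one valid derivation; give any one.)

S ⇒ 2 Z ⇒ 2 1 2 Y ⇒ 2 1 2 3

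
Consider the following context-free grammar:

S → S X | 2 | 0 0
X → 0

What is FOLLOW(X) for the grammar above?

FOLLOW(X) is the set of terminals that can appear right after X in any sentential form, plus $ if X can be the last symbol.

We compute FOLLOW(X) using the standard algorithm.
FOLLOW(S) starts with {$}.
FIRST(S) = {0, 2}
FIRST(X) = {0}
FOLLOW(S) = {$, 0}
FOLLOW(X) = {$, 0}
Therefore, FOLLOW(X) = {$, 0}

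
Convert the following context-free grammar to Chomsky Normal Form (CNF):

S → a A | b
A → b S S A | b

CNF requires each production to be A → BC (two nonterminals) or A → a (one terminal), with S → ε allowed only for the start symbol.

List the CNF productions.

TA → a; S → b; TB → b; A → b; S → TA A; A → TB X0; X0 → S X1; X1 → S A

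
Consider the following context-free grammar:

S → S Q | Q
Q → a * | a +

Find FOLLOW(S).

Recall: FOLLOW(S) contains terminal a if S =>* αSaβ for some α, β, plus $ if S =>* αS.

We compute FOLLOW(S) using the standard algorithm.
FOLLOW(S) starts with {$}.
FIRST(Q) = {a}
FIRST(S) = {a}
FOLLOW(Q) = {$, a}
FOLLOW(S) = {$, a}
Therefore, FOLLOW(S) = {$, a}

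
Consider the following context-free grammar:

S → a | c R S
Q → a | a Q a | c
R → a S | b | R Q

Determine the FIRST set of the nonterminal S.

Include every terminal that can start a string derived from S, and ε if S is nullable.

We compute FIRST(S) using the standard algorithm.
FIRST(Q) = {a, c}
FIRST(R) = {a, b}
FIRST(S) = {a, c}
Therefore, FIRST(S) = {a, c}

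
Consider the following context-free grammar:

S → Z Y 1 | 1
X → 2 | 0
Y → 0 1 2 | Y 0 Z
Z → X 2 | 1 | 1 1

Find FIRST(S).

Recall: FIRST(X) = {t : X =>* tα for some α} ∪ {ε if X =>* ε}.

We compute FIRST(S) using the standard algorithm.
FIRST(S) = {0, 1, 2}
FIRST(X) = {0, 2}
FIRST(Y) = {0}
FIRST(Z) = {0, 1, 2}
Therefore, FIRST(S) = {0, 1, 2}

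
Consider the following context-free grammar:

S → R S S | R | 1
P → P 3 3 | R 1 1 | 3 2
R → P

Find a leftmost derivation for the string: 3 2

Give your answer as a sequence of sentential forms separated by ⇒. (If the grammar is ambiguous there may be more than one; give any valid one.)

S ⇒ R ⇒ P ⇒ 3 2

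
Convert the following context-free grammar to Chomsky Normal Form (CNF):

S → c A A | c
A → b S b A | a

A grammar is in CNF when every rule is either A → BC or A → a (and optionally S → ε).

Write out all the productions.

TC → c; S → c; TB → b; A → a; S → TC X0; X0 → A A; A → TB X1; X1 → S X2; X2 → TB A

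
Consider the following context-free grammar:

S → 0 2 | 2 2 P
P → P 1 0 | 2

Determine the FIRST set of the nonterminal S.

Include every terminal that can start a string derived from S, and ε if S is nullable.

We compute FIRST(S) using the standard algorithm.
FIRST(P) = {2}
FIRST(S) = {0, 2}
Therefore, FIRST(S) = {0, 2}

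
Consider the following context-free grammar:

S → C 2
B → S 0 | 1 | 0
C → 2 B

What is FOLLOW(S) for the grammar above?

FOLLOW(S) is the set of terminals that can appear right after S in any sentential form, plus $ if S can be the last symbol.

We compute FOLLOW(S) using the standard algorithm.
FOLLOW(S) starts with {$}.
FIRST(B) = {0, 1, 2}
FIRST(C) = {2}
FIRST(S) = {2}
FOLLOW(B) = {2}
FOLLOW(C) = {2}
FOLLOW(S) = {$, 0}
Therefore, FOLLOW(S) = {$, 0}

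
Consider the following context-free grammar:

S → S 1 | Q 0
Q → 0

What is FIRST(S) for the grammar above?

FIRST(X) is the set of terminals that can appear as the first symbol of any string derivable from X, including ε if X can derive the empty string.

We compute FIRST(S) using the standard algorithm.
FIRST(Q) = {0}
FIRST(S) = {0}
Therefore, FIRST(S) = {0}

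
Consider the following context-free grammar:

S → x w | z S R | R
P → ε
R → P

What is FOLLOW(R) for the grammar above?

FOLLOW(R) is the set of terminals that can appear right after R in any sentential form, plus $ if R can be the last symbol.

We compute FOLLOW(R) using the standard algorithm.
FOLLOW(S) starts with {$}.
FIRST(P) = {ε}
FIRST(R) = {ε}
FIRST(S) = {x, z, ε}
FOLLOW(P) = {$}
FOLLOW(R) = {$}
FOLLOW(S) = {$}
Therefore, FOLLOW(R) = {$}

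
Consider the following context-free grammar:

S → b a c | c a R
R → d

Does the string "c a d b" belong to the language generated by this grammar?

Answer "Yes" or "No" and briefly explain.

No - no valid derivation exists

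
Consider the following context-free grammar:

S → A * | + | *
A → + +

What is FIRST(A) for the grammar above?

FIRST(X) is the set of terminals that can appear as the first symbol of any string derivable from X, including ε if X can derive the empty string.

We compute FIRST(A) using the standard algorithm.
FIRST(A) = {+}
FIRST(S) = {*, +}
Therefore, FIRST(A) = {+}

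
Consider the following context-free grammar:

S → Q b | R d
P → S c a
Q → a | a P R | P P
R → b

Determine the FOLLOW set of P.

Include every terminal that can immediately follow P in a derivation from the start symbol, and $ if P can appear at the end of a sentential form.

We compute FOLLOW(P) using the standard algorithm.
FOLLOW(S) starts with {$}.
FIRST(P) = {a, b}
FIRST(Q) = {a, b}
FIRST(R) = {b}
FIRST(S) = {a, b}
FOLLOW(P) = {a, b}
FOLLOW(Q) = {b}
FOLLOW(R) = {b, d}
FOLLOW(S) = {$, c}
Therefore, FOLLOW(P) = {a, b}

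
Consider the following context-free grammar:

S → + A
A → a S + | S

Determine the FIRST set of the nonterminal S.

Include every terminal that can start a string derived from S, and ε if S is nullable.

We compute FIRST(S) using the standard algorithm.
FIRST(A) = {+, a}
FIRST(S) = {+}
Therefore, FIRST(S) = {+}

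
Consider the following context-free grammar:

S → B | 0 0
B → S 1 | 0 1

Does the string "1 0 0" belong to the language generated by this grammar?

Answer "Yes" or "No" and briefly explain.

No - no valid derivation exists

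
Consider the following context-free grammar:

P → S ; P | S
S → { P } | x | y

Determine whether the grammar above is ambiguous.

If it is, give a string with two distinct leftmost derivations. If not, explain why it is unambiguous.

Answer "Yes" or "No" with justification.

No - the grammar is unambiguous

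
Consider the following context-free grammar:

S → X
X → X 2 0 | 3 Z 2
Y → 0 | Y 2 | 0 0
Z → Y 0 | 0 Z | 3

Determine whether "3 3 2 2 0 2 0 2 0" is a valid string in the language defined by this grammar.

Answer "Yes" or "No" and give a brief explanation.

Yes - a valid derivation exists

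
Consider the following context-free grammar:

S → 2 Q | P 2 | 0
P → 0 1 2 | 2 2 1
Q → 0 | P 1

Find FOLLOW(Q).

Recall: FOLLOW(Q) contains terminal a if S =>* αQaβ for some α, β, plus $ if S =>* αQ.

We compute FOLLOW(Q) using the standard algorithm.
FOLLOW(S) starts with {$}.
FIRST(P) = {0, 2}
FIRST(Q) = {0, 2}
FIRST(S) = {0, 2}
FOLLOW(P) = {1, 2}
FOLLOW(Q) = {$}
FOLLOW(S) = {$}
Therefore, FOLLOW(Q) = {$}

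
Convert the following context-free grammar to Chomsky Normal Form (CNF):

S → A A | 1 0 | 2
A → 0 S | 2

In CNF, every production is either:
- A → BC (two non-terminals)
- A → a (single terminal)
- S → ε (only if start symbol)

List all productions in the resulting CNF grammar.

T1 → 1; T0 → 0; S → 2; A → 2; S → A A; S → T1 T0; A → T0 S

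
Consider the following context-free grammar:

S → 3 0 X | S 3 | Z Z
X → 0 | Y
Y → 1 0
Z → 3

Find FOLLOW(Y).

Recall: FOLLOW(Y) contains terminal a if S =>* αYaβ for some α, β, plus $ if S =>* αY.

We compute FOLLOW(Y) using the standard algorithm.
FOLLOW(S) starts with {$}.
FIRST(S) = {3}
FIRST(X) = {0, 1}
FIRST(Y) = {1}
FIRST(Z) = {3}
FOLLOW(S) = {$, 3}
FOLLOW(X) = {$, 3}
FOLLOW(Y) = {$, 3}
FOLLOW(Z) = {$, 3}
Therefore, FOLLOW(Y) = {$, 3}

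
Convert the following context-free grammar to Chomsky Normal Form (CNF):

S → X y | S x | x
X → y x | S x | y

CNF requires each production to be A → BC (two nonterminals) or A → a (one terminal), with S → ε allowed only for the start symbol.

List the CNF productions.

TY → y; TX → x; S → x; X → y; S → X TY; S → S TX; X → TY TX; X → S TX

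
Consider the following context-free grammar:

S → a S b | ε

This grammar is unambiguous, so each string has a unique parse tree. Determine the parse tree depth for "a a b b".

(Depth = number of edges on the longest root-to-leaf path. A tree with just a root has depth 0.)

3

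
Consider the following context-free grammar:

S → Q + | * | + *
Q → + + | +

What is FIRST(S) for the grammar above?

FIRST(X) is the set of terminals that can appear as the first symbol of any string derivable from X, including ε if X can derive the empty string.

We compute FIRST(S) using the standard algorithm.
FIRST(Q) = {+}
FIRST(S) = {*, +}
Therefore, FIRST(S) = {*, +}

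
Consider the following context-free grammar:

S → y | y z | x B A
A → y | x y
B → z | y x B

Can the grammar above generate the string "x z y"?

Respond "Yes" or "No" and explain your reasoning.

Yes - a valid derivation exists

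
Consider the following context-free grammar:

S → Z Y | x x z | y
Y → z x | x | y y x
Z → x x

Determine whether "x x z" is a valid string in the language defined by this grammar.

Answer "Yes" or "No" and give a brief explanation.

Yes - a valid derivation exists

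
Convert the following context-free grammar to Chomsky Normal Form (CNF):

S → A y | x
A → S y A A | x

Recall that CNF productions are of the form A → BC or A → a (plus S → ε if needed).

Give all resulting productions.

TY → y; S → x; A → x; S → A TY; A → S X0; X0 → TY X1; X1 → A A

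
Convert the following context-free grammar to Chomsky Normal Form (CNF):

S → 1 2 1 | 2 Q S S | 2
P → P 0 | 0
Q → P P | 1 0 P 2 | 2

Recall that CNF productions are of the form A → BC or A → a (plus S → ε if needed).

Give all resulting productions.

T1 → 1; T2 → 2; S → 2; T0 → 0; P → 0; Q → 2; S → T1 X0; X0 → T2 T1; S → T2 X1; X1 → Q X2; X2 → S S; P → P T0; Q → P P; Q → T1 X3; X3 → T0 X4; X4 → P T2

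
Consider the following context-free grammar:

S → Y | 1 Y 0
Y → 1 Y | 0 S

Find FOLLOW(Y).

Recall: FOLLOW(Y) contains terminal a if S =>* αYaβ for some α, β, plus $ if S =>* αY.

We compute FOLLOW(Y) using the standard algorithm.
FOLLOW(S) starts with {$}.
FIRST(S) = {0, 1}
FIRST(Y) = {0, 1}
FOLLOW(S) = {$, 0}
FOLLOW(Y) = {$, 0}
Therefore, FOLLOW(Y) = {$, 0}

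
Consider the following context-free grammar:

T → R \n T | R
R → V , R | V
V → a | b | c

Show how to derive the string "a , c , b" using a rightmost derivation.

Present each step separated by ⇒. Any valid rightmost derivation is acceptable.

T ⇒ R ⇒ V , R ⇒ V , V , R ⇒ V , V , V ⇒ V , V , b ⇒ V , c , b ⇒ a , c , b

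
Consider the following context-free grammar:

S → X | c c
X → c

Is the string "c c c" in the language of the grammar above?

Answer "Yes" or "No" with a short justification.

No - no valid derivation exists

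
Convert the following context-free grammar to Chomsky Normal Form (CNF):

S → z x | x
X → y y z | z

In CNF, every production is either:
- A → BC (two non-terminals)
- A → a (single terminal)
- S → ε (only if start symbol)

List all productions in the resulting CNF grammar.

TZ → z; TX → x; S → x; TY → y; X → z; S → TZ TX; X → TY X0; X0 → TY TZ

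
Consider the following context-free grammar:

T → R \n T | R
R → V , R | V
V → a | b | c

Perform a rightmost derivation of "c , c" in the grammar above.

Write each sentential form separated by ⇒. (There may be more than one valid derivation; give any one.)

T ⇒ R ⇒ V , R ⇒ V , V ⇒ V , c ⇒ c , c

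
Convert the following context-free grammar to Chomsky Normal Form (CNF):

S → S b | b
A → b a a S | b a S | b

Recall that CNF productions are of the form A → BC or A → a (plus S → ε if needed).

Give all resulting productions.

TB → b; S → b; TA → a; A → b; S → S TB; A → TB X0; X0 → TA X1; X1 → TA S; A → TB X2; X2 → TA S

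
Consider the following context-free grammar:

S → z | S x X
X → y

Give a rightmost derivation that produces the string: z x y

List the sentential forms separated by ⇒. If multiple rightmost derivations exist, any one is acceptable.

S ⇒ S x X ⇒ S x y ⇒ z x y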